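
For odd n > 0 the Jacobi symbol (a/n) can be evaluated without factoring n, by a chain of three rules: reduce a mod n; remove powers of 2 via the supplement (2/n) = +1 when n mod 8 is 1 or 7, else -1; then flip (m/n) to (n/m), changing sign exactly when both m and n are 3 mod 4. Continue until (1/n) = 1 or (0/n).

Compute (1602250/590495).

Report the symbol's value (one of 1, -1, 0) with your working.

(1602250/590495): 1602250 mod 590495 = 421260, so (1602250/590495) = (421260/590495)
factor out 2^2: 421260 = 2^2·105315; with 590495 mod 8 = 7, (2/590495) = +1; sign now +1; continue with (105315/590495)
flip (105315/590495) -> (590495/105315): both odd, 105315 mod 4 = 3, 590495 mod 4 = 3, so the flip contributes -1; sign now -1
(590495/105315): 590495 mod 105315 = 63920, so (590495/105315) = (63920/105315)
factor out 2^4: 63920 = 2^4·3995; with 105315 mod 8 = 3, (2/105315) = -1; sign now -1; continue with (3995/105315)
flip (3995/105315) -> (105315/3995): both odd, 3995 mod 4 = 3, 105315 mod 4 = 3, so the flip contributes -1; sign now +1
(105315/3995): 105315 mod 3995 = 1445, so (105315/3995) = (1445/3995)
flip (1445/3995) -> (3995/1445): both odd, 1445 mod 4 = 1, 3995 mod 4 = 3, so the flip contributes +1; sign now +1
(3995/1445): 3995 mod 1445 = 1105, so (3995/1445) = (1105/1445)
flip (1105/1445) -> (1445/1105): both odd, 1105 mod 4 = 1, 1445 mod 4 = 1, so the flip contributes +1; sign now +1
(1445/1105): 1445 mod 1105 = 340, so (1445/1105) = (340/1105)
factor out 2^2: 340 = 2^2·85; with 1105 mod 8 = 1, (2/1105) = +1; sign now +1; continue with (85/1105)
flip (85/1105) -> (1105/85): both odd, 85 mod 4 = 1, 1105 mod 4 = 1, so the flip contributes +1; sign now +1
(1105/85): 1105 mod 85 = 0, so (1105/85) = (0/85)
reached (0/85); gcd(a, n) > 1, so (0/85) = 0 and the symbol is 0

0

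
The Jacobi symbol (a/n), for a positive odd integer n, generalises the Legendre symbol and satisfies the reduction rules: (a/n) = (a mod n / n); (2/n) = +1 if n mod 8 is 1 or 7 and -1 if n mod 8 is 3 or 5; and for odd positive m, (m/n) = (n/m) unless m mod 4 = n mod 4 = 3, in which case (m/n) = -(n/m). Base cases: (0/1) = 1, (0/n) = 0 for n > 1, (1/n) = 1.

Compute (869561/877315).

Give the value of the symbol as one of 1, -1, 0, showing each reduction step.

flip (869561/877315) -> (877315/869561): both odd, 869561 mod 4 = 1, 877315 mod 4 = 3, so the flip contributes +1; sign now +1
(877315/869561): 877315 mod 869561 = 7754, so (877315/869561) = (7754/869561)
factor out 2^1: 7754 = 2^1·3877; with 869561 mod 8 = 1, (2/869561) = +1; sign now +1; continue with (3877/869561)
flip (3877/869561) -> (869561/3877): both odd, 3877 mod 4 = 1, 869561 mod 4 = 1, so the flip contributes +1; sign now +1
(869561/3877): 869561 mod 3877 = 1113, so (869561/3877) = (1113/3877)
flip (1113/3877) -> (3877/1113): both odd, 1113 mod 4 = 1, 3877 mod 4 = 1, so the flip contributes +1; sign now +1
(3877/1113): 3877 mod 1113 = 538, so (3877/1113) = (538/1113)
factor out 2^1: 538 = 2^1·269; with 1113 mod 8 = 1, (2/1113) = +1; sign now +1; continue with (269/1113)
flip (269/1113) -> (1113/269): both odd, 269 mod 4 = 1, 1113 mod 4 = 1, so the flip contributes +1; sign now +1
(1113/269): 1113 mod 269 = 37, so (1113/269) = (37/269)
flip (37/269) -> (269/37): both odd, 37 mod 4 = 1, 269 mod 4 = 1, so the flip contributes +1; sign now +1
(269/37): 269 mod 37 = 10, so (269/37) = (10/37)
factor out 2^1: 10 = 2^1·5; with 37 mod 8 = 5, (2/37) = -1; sign now -1; continue with (5/37)
flip (5/37) -> (37/5): both odd, 5 mod 4 = 1, 37 mod 4 = 1, so the flip contributes +1; sign now -1
(37/5): 37 mod 5 = 2, so (37/5) = (2/5)
factor out 2^1: 2 = 2^1·1; with 5 mod 8 = 5, (2/5) = -1; sign now +1; continue with (1/5)
reached (1/5) = 1, so the symbol is +1

1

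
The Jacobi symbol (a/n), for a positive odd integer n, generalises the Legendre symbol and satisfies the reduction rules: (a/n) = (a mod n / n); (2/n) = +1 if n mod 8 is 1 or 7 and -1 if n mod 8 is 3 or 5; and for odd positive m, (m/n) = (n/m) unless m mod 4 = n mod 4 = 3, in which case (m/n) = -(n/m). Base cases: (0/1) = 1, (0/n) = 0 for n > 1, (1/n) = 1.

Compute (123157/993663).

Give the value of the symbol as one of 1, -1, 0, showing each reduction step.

1

reciprocity: (123157/993663) = +1·(993663/123157) since 123157 mod 4 = 1, 993663 mod 4 = 3; sign now +1
(993663/123157) = (8407/123157)   [reduce mod 123157]
reciprocity: (8407/123157) = +1·(123157/8407) since 8407 mod 4 = 3, 123157 mod 4 = 1; sign now +1
(123157/8407) = (5459/8407)   [reduce mod 8407]
reciprocity: (5459/8407) = -1·(8407/5459) since 5459 mod 4 = 3, 8407 mod 4 = 3; sign now -1
(8407/5459) = (2948/5459)   [reduce mod 5459]
2948 = 2^2·737; (2/5459) = -1 since 5459 mod 8 = 3, so (2948/5459) = (-1)^2·(737/5459); sign now -1
reciprocity: (737/5459) = +1·(5459/737) since 737 mod 4 = 1, 5459 mod 4 = 3; sign now -1
(5459/737) = (300/737)   [reduce mod 737]
300 = 2^2·75; (2/737) = +1 since 737 mod 8 = 1, so (300/737) = (+1)^2·(75/737); sign now -1
reciprocity: (75/737) = +1·(737/75) since 75 mod 4 = 3, 737 mod 4 = 1; sign now -1
(737/75) = (62/75)   [reduce mod 75]
62 = 2^1·31; (2/75) = -1 since 75 mod 8 = 3, so (62/75) = (-1)^1·(31/75); sign now +1
reciprocity: (31/75) = -1·(75/31) since 31 mod 4 = 3, 75 mod 4 = 3; sign now -1
(75/31) = (13/31)   [reduce mod 31]
reciprocity: (13/31) = +1·(31/13) since 13 mod 4 = 1, 31 mod 4 = 3; sign now -1
(31/13) = (5/13)   [reduce mod 13]
reciprocity: (5/13) = +1·(13/5) since 5 mod 4 = 1, 13 mod 4 = 1; sign now -1
(13/5) = (3/5)   [reduce mod 5]
reciprocity: (3/5) = +1·(5/3) since 3 mod 4 = 3, 5 mod 4 = 1; sign now -1
(5/3) = (2/3)   [reduce mod 3]
2 = 2^1·1; (2/3) = -1 since 3 mod 8 = 3, so (2/3) = (-1)^1·(1/3); sign now +1
(1/3) = 1; final value = sign = +1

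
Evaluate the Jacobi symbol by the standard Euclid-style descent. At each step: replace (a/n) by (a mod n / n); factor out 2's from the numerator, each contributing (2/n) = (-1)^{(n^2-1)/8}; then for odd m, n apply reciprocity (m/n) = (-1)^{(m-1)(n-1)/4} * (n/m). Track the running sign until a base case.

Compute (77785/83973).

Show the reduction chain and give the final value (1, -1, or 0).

reciprocity: (77785/83973) = +1·(83973/77785) since 77785 mod 4 = 1, 83973 mod 4 = 1; sign now +1
(83973/77785) = (6188/77785)   [reduce mod 77785]
6188 = 2^2·1547; (2/77785) = +1 since 77785 mod 8 = 1, so (6188/77785) = (+1)^2·(1547/77785); sign now +1
reciprocity: (1547/77785) = +1·(77785/1547) since 1547 mod 4 = 3, 77785 mod 4 = 1; sign now +1
(77785/1547) = (435/1547)   [reduce mod 1547]
reciprocity: (435/1547) = -1·(1547/435) since 435 mod 4 = 3, 1547 mod 4 = 3; sign now -1
(1547/435) = (242/435)   [reduce mod 435]
242 = 2^1·121; (2/435) = -1 since 435 mod 8 = 3, so (242/435) = (-1)^1·(121/435); sign now +1
reciprocity: (121/435) = +1·(435/121) since 121 mod 4 = 1, 435 mod 4 = 3; sign now +1
(435/121) = (72/121)   [reduce mod 121]
72 = 2^3·9; (2/121) = +1 since 121 mod 8 = 1, so (72/121) = (+1)^3·(9/121); sign now +1
reciprocity: (9/121) = +1·(121/9) since 9 mod 4 = 1, 121 mod 4 = 1; sign now +1
(121/9) = (4/9)   [reduce mod 9]
4 = 2^2·1; (2/9) = +1 since 9 mod 8 = 1, so (4/9) = (+1)^2·(1/9); sign now +1
(1/9) = 1; final value = sign = +1

1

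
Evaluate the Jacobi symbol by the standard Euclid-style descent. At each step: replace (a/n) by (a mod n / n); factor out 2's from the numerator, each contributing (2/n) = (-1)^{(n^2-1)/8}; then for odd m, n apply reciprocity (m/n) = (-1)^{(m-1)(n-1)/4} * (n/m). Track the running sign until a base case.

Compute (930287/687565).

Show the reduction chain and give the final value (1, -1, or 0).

-1

(930287/687565): 930287 mod 687565 = 242722, so (930287/687565) = (242722/687565)
factor out 2^1: 242722 = 2^1·121361; with 687565 mod 8 = 5, (2/687565) = -1; sign now -1; continue with (121361/687565)
flip (121361/687565) -> (687565/121361): both odd, 121361 mod 4 = 1, 687565 mod 4 = 1, so the flip contributes +1; sign now -1
(687565/121361): 687565 mod 121361 = 80760, so (687565/121361) = (80760/121361)
factor out 2^3: 80760 = 2^3·10095; with 121361 mod 8 = 1, (2/121361) = +1; sign now -1; continue with (10095/121361)
flip (10095/121361) -> (121361/10095): both odd, 10095 mod 4 = 3, 121361 mod 4 = 1, so the flip contributes +1; sign now -1
(121361/10095): 121361 mod 10095 = 221, so (121361/10095) = (221/10095)
flip (221/10095) -> (10095/221): both odd, 221 mod 4 = 1, 10095 mod 4 = 3, so the flip contributes +1; sign now -1
(10095/221): 10095 mod 221 = 150, so (10095/221) = (150/221)
factor out 2^1: 150 = 2^1·75; with 221 mod 8 = 5, (2/221) = -1; sign now +1; continue with (75/221)
flip (75/221) -> (221/75): both odd, 75 mod 4 = 3, 221 mod 4 = 1, so the flip contributes +1; sign now +1
(221/75): 221 mod 75 = 71, so (221/75) = (71/75)
flip (71/75) -> (75/71): both odd, 71 mod 4 = 3, 75 mod 4 = 3, so the flip contributes -1; sign now -1
(75/71): 75 mod 71 = 4, so (75/71) = (4/71)
factor out 2^2: 4 = 2^2·1; with 71 mod 8 = 7, (2/71) = +1; sign now -1; continue with (1/71)
reached (1/71) = 1, so the symbol is -1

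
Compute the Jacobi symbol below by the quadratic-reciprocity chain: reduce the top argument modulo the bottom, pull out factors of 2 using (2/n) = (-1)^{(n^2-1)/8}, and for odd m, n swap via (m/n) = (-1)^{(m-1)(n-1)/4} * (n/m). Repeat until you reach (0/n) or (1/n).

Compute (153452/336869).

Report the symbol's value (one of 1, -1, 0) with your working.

0

153452 = 2^2·38363; (2/336869) = -1 since 336869 mod 8 = 5, so (153452/336869) = (-1)^2·(38363/336869); sign now +1
reciprocity: (38363/336869) = +1·(336869/38363) since 38363 mod 4 = 3, 336869 mod 4 = 1; sign now +1
(336869/38363) = (29965/38363)   [reduce mod 38363]
reciprocity: (29965/38363) = +1·(38363/29965) since 29965 mod 4 = 1, 38363 mod 4 = 3; sign now +1
(38363/29965) = (8398/29965)   [reduce mod 29965]
8398 = 2^1·4199; (2/29965) = -1 since 29965 mod 8 = 5, so (8398/29965) = (-1)^1·(4199/29965); sign now -1
reciprocity: (4199/29965) = +1·(29965/4199) since 4199 mod 4 = 3, 29965 mod 4 = 1; sign now -1
(29965/4199) = (572/4199)   [reduce mod 4199]
572 = 2^2·143; (2/4199) = +1 since 4199 mod 8 = 7, so (572/4199) = (+1)^2·(143/4199); sign now -1
reciprocity: (143/4199) = -1·(4199/143) since 143 mod 4 = 3, 4199 mod 4 = 3; sign now +1
(4199/143) = (52/143)   [reduce mod 143]
52 = 2^2·13; (2/143) = +1 since 143 mod 8 = 7, so (52/143) = (+1)^2·(13/143); sign now +1
reciprocity: (13/143) = +1·(143/13) since 13 mod 4 = 1, 143 mod 4 = 3; sign now +1
(143/13) = (0/13)   [reduce mod 13]
(0/13) = 0   [gcd(a, n) > 1]; final value = 0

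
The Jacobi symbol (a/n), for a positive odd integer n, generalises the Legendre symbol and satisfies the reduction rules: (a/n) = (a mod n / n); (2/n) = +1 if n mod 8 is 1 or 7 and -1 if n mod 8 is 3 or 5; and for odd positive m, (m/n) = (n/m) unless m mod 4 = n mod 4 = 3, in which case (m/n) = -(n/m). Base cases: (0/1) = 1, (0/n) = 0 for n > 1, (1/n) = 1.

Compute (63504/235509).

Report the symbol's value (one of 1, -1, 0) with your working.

0

factor out 2^4: 63504 = 2^4·3969; with 235509 mod 8 = 5, (2/235509) = -1; sign now +1; continue with (3969/235509)
flip (3969/235509) -> (235509/3969): both odd, 3969 mod 4 = 1, 235509 mod 4 = 1, so the flip contributes +1; sign now +1
(235509/3969): 235509 mod 3969 = 1338, so (235509/3969) = (1338/3969)
factor out 2^1: 1338 = 2^1·669; with 3969 mod 8 = 1, (2/3969) = +1; sign now +1; continue with (669/3969)
flip (669/3969) -> (3969/669): both odd, 669 mod 4 = 1, 3969 mod 4 = 1, so the flip contributes +1; sign now +1
(3969/669): 3969 mod 669 = 624, so (3969/669) = (624/669)
factor out 2^4: 624 = 2^4·39; with 669 mod 8 = 5, (2/669) = -1; sign now +1; continue with (39/669)
flip (39/669) -> (669/39): both odd, 39 mod 4 = 3, 669 mod 4 = 1, so the flip contributes +1; sign now +1
(669/39): 669 mod 39 = 6, so (669/39) = (6/39)
factor out 2^1: 6 = 2^1·3; with 39 mod 8 = 7, (2/39) = +1; sign now +1; continue with (3/39)
flip (3/39) -> (39/3): both odd, 3 mod 4 = 3, 39 mod 4 = 3, so the flip contributes -1; sign now -1
(39/3): 39 mod 3 = 0, so (39/3) = (0/3)
reached (0/3); gcd(a, n) > 1, so (0/3) = 0 and the symbol is 0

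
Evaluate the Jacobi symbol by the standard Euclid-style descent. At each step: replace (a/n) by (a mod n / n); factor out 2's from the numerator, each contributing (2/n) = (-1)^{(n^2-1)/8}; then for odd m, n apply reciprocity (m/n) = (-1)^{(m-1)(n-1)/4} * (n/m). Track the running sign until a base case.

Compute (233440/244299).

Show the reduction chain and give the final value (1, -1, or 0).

1

233440 = 2^5·7295; (2/244299) = -1 since 244299 mod 8 = 3, so (233440/244299) = (-1)^5·(7295/244299); sign now -1
reciprocity: (7295/244299) = -1·(244299/7295) since 7295 mod 4 = 3, 244299 mod 4 = 3; sign now +1
(244299/7295) = (3564/7295)   [reduce mod 7295]
3564 = 2^2·891; (2/7295) = +1 since 7295 mod 8 = 7, so (3564/7295) = (+1)^2·(891/7295); sign now +1
reciprocity: (891/7295) = -1·(7295/891) since 891 mod 4 = 3, 7295 mod 4 = 3; sign now -1
(7295/891) = (167/891)   [reduce mod 891]
reciprocity: (167/891) = -1·(891/167) since 167 mod 4 = 3, 891 mod 4 = 3; sign now +1
(891/167) = (56/167)   [reduce mod 167]
56 = 2^3·7; (2/167) = +1 since 167 mod 8 = 7, so (56/167) = (+1)^3·(7/167); sign now +1
reciprocity: (7/167) = -1·(167/7) since 7 mod 4 = 3, 167 mod 4 = 3; sign now -1
(167/7) = (6/7)   [reduce mod 7]
6 = 2^1·3; (2/7) = +1 since 7 mod 8 = 7, so (6/7) = (+1)^1·(3/7); sign now -1
reciprocity: (3/7) = -1·(7/3) since 3 mod 4 = 3, 7 mod 4 = 3; sign now +1
(7/3) = (1/3)   [reduce mod 3]
(1/3) = 1; final value = sign = +1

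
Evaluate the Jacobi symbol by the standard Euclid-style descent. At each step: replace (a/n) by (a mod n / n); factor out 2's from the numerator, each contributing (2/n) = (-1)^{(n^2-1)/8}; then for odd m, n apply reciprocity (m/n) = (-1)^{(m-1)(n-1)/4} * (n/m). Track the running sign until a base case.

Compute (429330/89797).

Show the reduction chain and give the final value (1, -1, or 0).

(429330/89797) = (70142/89797)   [reduce mod 89797]
70142 = 2^1·35071; (2/89797) = -1 since 89797 mod 8 = 5, so (70142/89797) = (-1)^1·(35071/89797); sign now -1
reciprocity: (35071/89797) = +1·(89797/35071) since 35071 mod 4 = 3, 89797 mod 4 = 1; sign now -1
(89797/35071) = (19655/35071)   [reduce mod 35071]
reciprocity: (19655/35071) = -1·(35071/19655) since 19655 mod 4 = 3, 35071 mod 4 = 3; sign now +1
(35071/19655) = (15416/19655)   [reduce mod 19655]
15416 = 2^3·1927; (2/19655) = +1 since 19655 mod 8 = 7, so (15416/19655) = (+1)^3·(1927/19655); sign now +1
reciprocity: (1927/19655) = -1·(19655/1927) since 1927 mod 4 = 3, 19655 mod 4 = 3; sign now -1
(19655/1927) = (385/1927)   [reduce mod 1927]
reciprocity: (385/1927) = +1·(1927/385) since 385 mod 4 = 1, 1927 mod 4 = 3; sign now -1
(1927/385) = (2/385)   [reduce mod 385]
2 = 2^1·1; (2/385) = +1 since 385 mod 8 = 1, so (2/385) = (+1)^1·(1/385); sign now -1
(1/385) = 1; final value = sign = -1

-1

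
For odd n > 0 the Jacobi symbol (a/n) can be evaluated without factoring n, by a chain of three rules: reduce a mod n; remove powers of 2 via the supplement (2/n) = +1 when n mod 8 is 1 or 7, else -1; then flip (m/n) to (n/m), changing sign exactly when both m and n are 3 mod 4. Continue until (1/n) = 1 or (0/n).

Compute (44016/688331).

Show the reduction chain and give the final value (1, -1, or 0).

44016 = 2^4·2751; (2/688331) = -1 since 688331 mod 8 = 3, so (44016/688331) = (-1)^4·(2751/688331); sign now +1
reciprocity: (2751/688331) = -1·(688331/2751) since 2751 mod 4 = 3, 688331 mod 4 = 3; sign now -1
(688331/2751) = (581/2751)   [reduce mod 2751]
reciprocity: (581/2751) = +1·(2751/581) since 581 mod 4 = 1, 2751 mod 4 = 3; sign now -1
(2751/581) = (427/581)   [reduce mod 581]
reciprocity: (427/581) = +1·(581/427) since 427 mod 4 = 3, 581 mod 4 = 1; sign now -1
(581/427) = (154/427)   [reduce mod 427]
154 = 2^1·77; (2/427) = -1 since 427 mod 8 = 3, so (154/427) = (-1)^1·(77/427); sign now +1
reciprocity: (77/427) = +1·(427/77) since 77 mod 4 = 1, 427 mod 4 = 3; sign now +1
(427/77) = (42/77)   [reduce mod 77]
42 = 2^1·21; (2/77) = -1 since 77 mod 8 = 5, so (42/77) = (-1)^1·(21/77); sign now -1
reciprocity: (21/77) = +1·(77/21) since 21 mod 4 = 1, 77 mod 4 = 1; sign now -1
(77/21) = (14/21)   [reduce mod 21]
14 = 2^1·7; (2/21) = -1 since 21 mod 8 = 5, so (14/21) = (-1)^1·(7/21); sign now +1
reciprocity: (7/21) = +1·(21/7) since 7 mod 4 = 3, 21 mod 4 = 1; sign now +1
(21/7) = (0/7)   [reduce mod 7]
(0/7) = 0   [gcd(a, n) > 1]; final value = 0

0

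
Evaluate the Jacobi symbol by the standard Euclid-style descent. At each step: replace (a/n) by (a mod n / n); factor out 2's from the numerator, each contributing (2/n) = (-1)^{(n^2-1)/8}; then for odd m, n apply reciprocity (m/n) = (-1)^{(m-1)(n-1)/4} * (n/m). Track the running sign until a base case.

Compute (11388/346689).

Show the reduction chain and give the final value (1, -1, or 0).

factor out 2^2: 11388 = 2^2·2847; with 346689 mod 8 = 1, (2/346689) = +1; sign now +1; continue with (2847/346689)
flip (2847/346689) -> (346689/2847): both odd, 2847 mod 4 = 3, 346689 mod 4 = 1, so the flip contributes +1; sign now +1
(346689/2847): 346689 mod 2847 = 2202, so (346689/2847) = (2202/2847)
factor out 2^1: 2202 = 2^1·1101; with 2847 mod 8 = 7, (2/2847) = +1; sign now +1; continue with (1101/2847)
flip (1101/2847) -> (2847/1101): both odd, 1101 mod 4 = 1, 2847 mod 4 = 3, so the flip contributes +1; sign now +1
(2847/1101): 2847 mod 1101 = 645, so (2847/1101) = (645/1101)
flip (645/1101) -> (1101/645): both odd, 645 mod 4 = 1, 1101 mod 4 = 1, so the flip contributes +1; sign now +1
(1101/645): 1101 mod 645 = 456, so (1101/645) = (456/645)
factor out 2^3: 456 = 2^3·57; with 645 mod 8 = 5, (2/645) = -1; sign now -1; continue with (57/645)
flip (57/645) -> (645/57): both odd, 57 mod 4 = 1, 645 mod 4 = 1, so the flip contributes +1; sign now -1
(645/57): 645 mod 57 = 18, so (645/57) = (18/57)
factor out 2^1: 18 = 2^1·9; with 57 mod 8 = 1, (2/57) = +1; sign now -1; continue with (9/57)
flip (9/57) -> (57/9): both odd, 9 mod 4 = 1, 57 mod 4 = 1, so the flip contributes +1; sign now -1
(57/9): 57 mod 9 = 3, so (57/9) = (3/9)
flip (3/9) -> (9/3): both odd, 3 mod 4 = 3, 9 mod 4 = 1, so the flip contributes +1; sign now -1
(9/3): 9 mod 3 = 0, so (9/3) = (0/3)
reached (0/3); gcd(a, n) > 1, so (0/3) = 0 and the symbol is 0

0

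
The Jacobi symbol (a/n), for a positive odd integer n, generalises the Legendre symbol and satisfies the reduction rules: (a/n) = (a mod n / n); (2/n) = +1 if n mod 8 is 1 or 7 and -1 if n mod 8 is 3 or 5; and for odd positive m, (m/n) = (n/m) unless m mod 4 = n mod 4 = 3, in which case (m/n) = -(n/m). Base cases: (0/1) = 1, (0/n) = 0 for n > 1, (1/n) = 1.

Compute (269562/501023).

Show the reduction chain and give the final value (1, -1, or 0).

269562 = 2^1·134781; (2/501023) = +1 since 501023 mod 8 = 7, so (269562/501023) = (+1)^1·(134781/501023); sign now +1
reciprocity: (134781/501023) = +1·(501023/134781) since 134781 mod 4 = 1, 501023 mod 4 = 3; sign now +1
(501023/134781) = (96680/134781)   [reduce mod 134781]
96680 = 2^3·12085; (2/134781) = -1 since 134781 mod 8 = 5, so (96680/134781) = (-1)^3·(12085/134781); sign now -1
reciprocity: (12085/134781) = +1·(134781/12085) since 12085 mod 4 = 1, 134781 mod 4 = 1; sign now -1
(134781/12085) = (1846/12085)   [reduce mod 12085]
1846 = 2^1·923; (2/12085) = -1 since 12085 mod 8 = 5, so (1846/12085) = (-1)^1·(923/12085); sign now +1
reciprocity: (923/12085) = +1·(12085/923) since 923 mod 4 = 3, 12085 mod 4 = 1; sign now +1
(12085/923) = (86/923)   [reduce mod 923]
86 = 2^1·43; (2/923) = -1 since 923 mod 8 = 3, so (86/923) = (-1)^1·(43/923); sign now -1
reciprocity: (43/923) = -1·(923/43) since 43 mod 4 = 3, 923 mod 4 = 3; sign now +1
(923/43) = (20/43)   [reduce mod 43]
20 = 2^2·5; (2/43) = -1 since 43 mod 8 = 3, so (20/43) = (-1)^2·(5/43); sign now +1
reciprocity: (5/43) = +1·(43/5) since 5 mod 4 = 1, 43 mod 4 = 3; sign now +1
(43/5) = (3/5)   [reduce mod 5]
reciprocity: (3/5) = +1·(5/3) since 3 mod 4 = 3, 5 mod 4 = 1; sign now +1
(5/3) = (2/3)   [reduce mod 3]
2 = 2^1·1; (2/3) = -1 since 3 mod 8 = 3, so (2/3) = (-1)^1·(1/3); sign now -1
(1/3) = 1; final value = sign = -1

-1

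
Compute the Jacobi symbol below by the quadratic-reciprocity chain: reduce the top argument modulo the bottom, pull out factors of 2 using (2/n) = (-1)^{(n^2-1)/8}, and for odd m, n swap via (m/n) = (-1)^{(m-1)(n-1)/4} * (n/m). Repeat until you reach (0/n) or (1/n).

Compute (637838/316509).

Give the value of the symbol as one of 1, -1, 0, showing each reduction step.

(637838/316509) = (4820/316509)   [reduce mod 316509]
4820 = 2^2·1205; (2/316509) = -1 since 316509 mod 8 = 5, so (4820/316509) = (-1)^2·(1205/316509); sign now +1
reciprocity: (1205/316509) = +1·(316509/1205) since 1205 mod 4 = 1, 316509 mod 4 = 1; sign now +1
(316509/1205) = (799/1205)   [reduce mod 1205]
reciprocity: (799/1205) = +1·(1205/799) since 799 mod 4 = 3, 1205 mod 4 = 1; sign now +1
(1205/799) = (406/799)   [reduce mod 799]
406 = 2^1·203; (2/799) = +1 since 799 mod 8 = 7, so (406/799) = (+1)^1·(203/799); sign now +1
reciprocity: (203/799) = -1·(799/203) since 203 mod 4 = 3, 799 mod 4 = 3; sign now -1
(799/203) = (190/203)   [reduce mod 203]
190 = 2^1·95; (2/203) = -1 since 203 mod 8 = 3, so (190/203) = (-1)^1·(95/203); sign now +1
reciprocity: (95/203) = -1·(203/95) since 95 mod 4 = 3, 203 mod 4 = 3; sign now -1
(203/95) = (13/95)   [reduce mod 95]
reciprocity: (13/95) = +1·(95/13) since 13 mod 4 = 1, 95 mod 4 = 3; sign now -1
(95/13) = (4/13)   [reduce mod 13]
4 = 2^2·1; (2/13) = -1 since 13 mod 8 = 5, so (4/13) = (-1)^2·(1/13); sign now -1
(1/13) = 1; final value = sign = -1

-1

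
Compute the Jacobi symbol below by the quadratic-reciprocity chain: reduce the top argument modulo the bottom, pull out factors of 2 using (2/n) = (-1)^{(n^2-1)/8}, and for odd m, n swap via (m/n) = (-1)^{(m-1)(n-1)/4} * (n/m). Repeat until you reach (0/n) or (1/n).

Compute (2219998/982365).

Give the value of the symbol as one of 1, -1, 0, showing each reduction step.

-1

(2219998/982365): 2219998 mod 982365 = 255268, so (2219998/982365) = (255268/982365)
factor out 2^2: 255268 = 2^2·63817; with 982365 mod 8 = 5, (2/982365) = -1; sign now +1; continue with (63817/982365)
flip (63817/982365) -> (982365/63817): both odd, 63817 mod 4 = 1, 982365 mod 4 = 1, so the flip contributes +1; sign now +1
(982365/63817): 982365 mod 63817 = 25110, so (982365/63817) = (25110/63817)
factor out 2^1: 25110 = 2^1·12555; with 63817 mod 8 = 1, (2/63817) = +1; sign now +1; continue with (12555/63817)
flip (12555/63817) -> (63817/12555): both odd, 12555 mod 4 = 3, 63817 mod 4 = 1, so the flip contributes +1; sign now +1
(63817/12555): 63817 mod 12555 = 1042, so (63817/12555) = (1042/12555)
factor out 2^1: 1042 = 2^1·521; with 12555 mod 8 = 3, (2/12555) = -1; sign now -1; continue with (521/12555)
flip (521/12555) -> (12555/521): both odd, 521 mod 4 = 1, 12555 mod 4 = 3, so the flip contributes +1; sign now -1
(12555/521): 12555 mod 521 = 51, so (12555/521) = (51/521)
flip (51/521) -> (521/51): both odd, 51 mod 4 = 3, 521 mod 4 = 1, so the flip contributes +1; sign now -1
(521/51): 521 mod 51 = 11, so (521/51) = (11/51)
flip (11/51) -> (51/11): both odd, 11 mod 4 = 3, 51 mod 4 = 3, so the flip contributes -1; sign now +1
(51/11): 51 mod 11 = 7, so (51/11) = (7/11)
flip (7/11) -> (11/7): both odd, 7 mod 4 = 3, 11 mod 4 = 3, so the flip contributes -1; sign now -1
(11/7): 11 mod 7 = 4, so (11/7) = (4/7)
factor out 2^2: 4 = 2^2·1; with 7 mod 8 = 7, (2/7) = +1; sign now -1; continue with (1/7)
reached (1/7) = 1, so the symbol is -1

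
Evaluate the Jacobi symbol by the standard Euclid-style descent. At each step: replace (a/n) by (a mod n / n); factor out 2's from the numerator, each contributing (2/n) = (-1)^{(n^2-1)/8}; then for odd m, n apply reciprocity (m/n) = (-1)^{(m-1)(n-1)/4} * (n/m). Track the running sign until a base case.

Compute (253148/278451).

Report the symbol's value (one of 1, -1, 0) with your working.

253148 = 2^2·63287; (2/278451) = -1 since 278451 mod 8 = 3, so (253148/278451) = (-1)^2·(63287/278451); sign now +1
reciprocity: (63287/278451) = -1·(278451/63287) since 63287 mod 4 = 3, 278451 mod 4 = 3; sign now -1
(278451/63287) = (25303/63287)   [reduce mod 63287]
reciprocity: (25303/63287) = -1·(63287/25303) since 25303 mod 4 = 3, 63287 mod 4 = 3; sign now +1
(63287/25303) = (12681/25303)   [reduce mod 25303]
reciprocity: (12681/25303) = +1·(25303/12681) since 12681 mod 4 = 1, 25303 mod 4 = 3; sign now +1
(25303/12681) = (12622/12681)   [reduce mod 12681]
12622 = 2^1·6311; (2/12681) = +1 since 12681 mod 8 = 1, so (12622/12681) = (+1)^1·(6311/12681); sign now +1
reciprocity: (6311/12681) = +1·(12681/6311) since 6311 mod 4 = 3, 12681 mod 4 = 1; sign now +1
(12681/6311) = (59/6311)   [reduce mod 6311]
reciprocity: (59/6311) = -1·(6311/59) since 59 mod 4 = 3, 6311 mod 4 = 3; sign now -1
(6311/59) = (57/59)   [reduce mod 59]
reciprocity: (57/59) = +1·(59/57) since 57 mod 4 = 1, 59 mod 4 = 3; sign now -1
(59/57) = (2/57)   [reduce mod 57]
2 = 2^1·1; (2/57) = +1 since 57 mod 8 = 1, so (2/57) = (+1)^1·(1/57); sign now -1
(1/57) = 1; final value = sign = -1

-1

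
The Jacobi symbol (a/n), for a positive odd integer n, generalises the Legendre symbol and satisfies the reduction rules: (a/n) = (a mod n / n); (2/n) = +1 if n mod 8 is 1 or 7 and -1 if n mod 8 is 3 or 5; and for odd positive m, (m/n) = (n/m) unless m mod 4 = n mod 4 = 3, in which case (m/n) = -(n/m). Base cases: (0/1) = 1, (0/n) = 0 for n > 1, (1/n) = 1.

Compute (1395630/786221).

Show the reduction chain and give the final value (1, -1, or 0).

1

(1395630/786221): 1395630 mod 786221 = 609409, so (1395630/786221) = (609409/786221)
flip (609409/786221) -> (786221/609409): both odd, 609409 mod 4 = 1, 786221 mod 4 = 1, so the flip contributes +1; sign now +1
(786221/609409): 786221 mod 609409 = 176812, so (786221/609409) = (176812/609409)
factor out 2^2: 176812 = 2^2·44203; with 609409 mod 8 = 1, (2/609409) = +1; sign now +1; continue with (44203/609409)
flip (44203/609409) -> (609409/44203): both odd, 44203 mod 4 = 3, 609409 mod 4 = 1, so the flip contributes +1; sign now +1
(609409/44203): 609409 mod 44203 = 34770, so (609409/44203) = (34770/44203)
factor out 2^1: 34770 = 2^1·17385; with 44203 mod 8 = 3, (2/44203) = -1; sign now -1; continue with (17385/44203)
flip (17385/44203) -> (44203/17385): both odd, 17385 mod 4 = 1, 44203 mod 4 = 3, so the flip contributes +1; sign now -1
(44203/17385): 44203 mod 17385 = 9433, so (44203/17385) = (9433/17385)
flip (9433/17385) -> (17385/9433): both odd, 9433 mod 4 = 1, 17385 mod 4 = 1, so the flip contributes +1; sign now -1
(17385/9433): 17385 mod 9433 = 7952, so (17385/9433) = (7952/9433)
factor out 2^4: 7952 = 2^4·497; with 9433 mod 8 = 1, (2/9433) = +1; sign now -1; continue with (497/9433)
flip (497/9433) -> (9433/497): both odd, 497 mod 4 = 1, 9433 mod 4 = 1, so the flip contributes +1; sign now -1
(9433/497): 9433 mod 497 = 487, so (9433/497) = (487/497)
flip (487/497) -> (497/487): both odd, 487 mod 4 = 3, 497 mod 4 = 1, so the flip contributes +1; sign now -1
(497/487): 497 mod 487 = 10, so (497/487) = (10/487)
factor out 2^1: 10 = 2^1·5; with 487 mod 8 = 7, (2/487) = +1; sign now -1; continue with (5/487)
flip (5/487) -> (487/5): both odd, 5 mod 4 = 1, 487 mod 4 = 3, so the flip contributes +1; sign now -1
(487/5): 487 mod 5 = 2, so (487/5) = (2/5)
factor out 2^1: 2 = 2^1·1; with 5 mod 8 = 5, (2/5) = -1; sign now +1; continue with (1/5)
reached (1/5) = 1, so the symbol is +1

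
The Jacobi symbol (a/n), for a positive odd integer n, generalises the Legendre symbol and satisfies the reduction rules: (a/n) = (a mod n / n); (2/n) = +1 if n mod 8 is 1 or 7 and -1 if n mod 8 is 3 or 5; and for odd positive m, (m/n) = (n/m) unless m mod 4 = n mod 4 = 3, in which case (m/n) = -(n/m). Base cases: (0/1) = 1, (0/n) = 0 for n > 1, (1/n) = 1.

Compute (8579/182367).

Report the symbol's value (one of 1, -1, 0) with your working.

0

flip (8579/182367) -> (182367/8579): both odd, 8579 mod 4 = 3, 182367 mod 4 = 3, so the flip contributes -1; sign now -1
(182367/8579): 182367 mod 8579 = 2208, so (182367/8579) = (2208/8579)
factor out 2^5: 2208 = 2^5·69; with 8579 mod 8 = 3, (2/8579) = -1; sign now +1; continue with (69/8579)
flip (69/8579) -> (8579/69): both odd, 69 mod 4 = 1, 8579 mod 4 = 3, so the flip contributes +1; sign now +1
(8579/69): 8579 mod 69 = 23, so (8579/69) = (23/69)
flip (23/69) -> (69/23): both odd, 23 mod 4 = 3, 69 mod 4 = 1, so the flip contributes +1; sign now +1
(69/23): 69 mod 23 = 0, so (69/23) = (0/23)
reached (0/23); gcd(a, n) > 1, so (0/23) = 0 and the symbol is 0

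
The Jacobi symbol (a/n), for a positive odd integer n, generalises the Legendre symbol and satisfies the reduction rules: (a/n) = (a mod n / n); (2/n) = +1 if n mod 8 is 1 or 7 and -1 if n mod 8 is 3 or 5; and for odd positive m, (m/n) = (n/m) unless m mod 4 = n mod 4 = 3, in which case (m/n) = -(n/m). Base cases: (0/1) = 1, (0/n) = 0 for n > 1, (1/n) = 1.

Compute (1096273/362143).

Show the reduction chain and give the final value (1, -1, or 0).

(1096273/362143): 1096273 mod 362143 = 9844, so (1096273/362143) = (9844/362143)
factor out 2^2: 9844 = 2^2·2461; with 362143 mod 8 = 7, (2/362143) = +1; sign now +1; continue with (2461/362143)
flip (2461/362143) -> (362143/2461): both odd, 2461 mod 4 = 1, 362143 mod 4 = 3, so the flip contributes +1; sign now +1
(362143/2461): 362143 mod 2461 = 376, so (362143/2461) = (376/2461)
factor out 2^3: 376 = 2^3·47; with 2461 mod 8 = 5, (2/2461) = -1; sign now -1; continue with (47/2461)
flip (47/2461) -> (2461/47): both odd, 47 mod 4 = 3, 2461 mod 4 = 1, so the flip contributes +1; sign now -1
(2461/47): 2461 mod 47 = 17, so (2461/47) = (17/47)
flip (17/47) -> (47/17): both odd, 17 mod 4 = 1, 47 mod 4 = 3, so the flip contributes +1; sign now -1
(47/17): 47 mod 17 = 13, so (47/17) = (13/17)
flip (13/17) -> (17/13): both odd, 13 mod 4 = 1, 17 mod 4 = 1, so the flip contributes +1; sign now -1
(17/13): 17 mod 13 = 4, so (17/13) = (4/13)
factor out 2^2: 4 = 2^2·1; with 13 mod 8 = 5, (2/13) = -1; sign now -1; continue with (1/13)
reached (1/13) = 1, so the symbol is -1

-1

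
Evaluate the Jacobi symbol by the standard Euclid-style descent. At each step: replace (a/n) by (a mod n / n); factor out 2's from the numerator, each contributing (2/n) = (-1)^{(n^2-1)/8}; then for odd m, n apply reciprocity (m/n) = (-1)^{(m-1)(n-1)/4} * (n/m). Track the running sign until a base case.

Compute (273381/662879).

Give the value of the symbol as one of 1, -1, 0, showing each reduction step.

-1

flip (273381/662879) -> (662879/273381): both odd, 273381 mod 4 = 1, 662879 mod 4 = 3, so the flip contributes +1; sign now +1
(662879/273381): 662879 mod 273381 = 116117, so (662879/273381) = (116117/273381)
flip (116117/273381) -> (273381/116117): both odd, 116117 mod 4 = 1, 273381 mod 4 = 1, so the flip contributes +1; sign now +1
(273381/116117): 273381 mod 116117 = 41147, so (273381/116117) = (41147/116117)
flip (41147/116117) -> (116117/41147): both odd, 41147 mod 4 = 3, 116117 mod 4 = 1, so the flip contributes +1; sign now +1
(116117/41147): 116117 mod 41147 = 33823, so (116117/41147) = (33823/41147)
flip (33823/41147) -> (41147/33823): both odd, 33823 mod 4 = 3, 41147 mod 4 = 3, so the flip contributes -1; sign now -1
(41147/33823): 41147 mod 33823 = 7324, so (41147/33823) = (7324/33823)
factor out 2^2: 7324 = 2^2·1831; with 33823 mod 8 = 7, (2/33823) = +1; sign now -1; continue with (1831/33823)
flip (1831/33823) -> (33823/1831): both odd, 1831 mod 4 = 3, 33823 mod 4 = 3, so the flip contributes -1; sign now +1
(33823/1831): 33823 mod 1831 = 865, so (33823/1831) = (865/1831)
flip (865/1831) -> (1831/865): both odd, 865 mod 4 = 1, 1831 mod 4 = 3, so the flip contributes +1; sign now +1
(1831/865): 1831 mod 865 = 101, so (1831/865) = (101/865)
flip (101/865) -> (865/101): both odd, 101 mod 4 = 1, 865 mod 4 = 1, so the flip contributes +1; sign now +1
(865/101): 865 mod 101 = 57, so (865/101) = (57/101)
flip (57/101) -> (101/57): both odd, 57 mod 4 = 1, 101 mod 4 = 1, so the flip contributes +1; sign now +1
(101/57): 101 mod 57 = 44, so (101/57) = (44/57)
factor out 2^2: 44 = 2^2·11; with 57 mod 8 = 1, (2/57) = +1; sign now +1; continue with (11/57)
flip (11/57) -> (57/11): both odd, 11 mod 4 = 3, 57 mod 4 = 1, so the flip contributes +1; sign now +1
(57/11): 57 mod 11 = 2, so (57/11) = (2/11)
factor out 2^1: 2 = 2^1·1; with 11 mod 8 = 3, (2/11) = -1; sign now -1; continue with (1/11)
reached (1/11) = 1, so the symbol is -1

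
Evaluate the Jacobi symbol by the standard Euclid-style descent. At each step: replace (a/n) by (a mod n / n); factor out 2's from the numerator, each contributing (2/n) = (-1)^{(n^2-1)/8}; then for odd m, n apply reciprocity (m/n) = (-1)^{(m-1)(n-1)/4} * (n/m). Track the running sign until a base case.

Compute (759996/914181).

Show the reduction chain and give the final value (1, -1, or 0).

0

759996 = 2^2·189999; (2/914181) = -1 since 914181 mod 8 = 5, so (759996/914181) = (-1)^2·(189999/914181); sign now +1
reciprocity: (189999/914181) = +1·(914181/189999) since 189999 mod 4 = 3, 914181 mod 4 = 1; sign now +1
(914181/189999) = (154185/189999)   [reduce mod 189999]
reciprocity: (154185/189999) = +1·(189999/154185) since 154185 mod 4 = 1, 189999 mod 4 = 3; sign now +1
(189999/154185) = (35814/154185)   [reduce mod 154185]
35814 = 2^1·17907; (2/154185) = +1 since 154185 mod 8 = 1, so (35814/154185) = (+1)^1·(17907/154185); sign now +1
reciprocity: (17907/154185) = +1·(154185/17907) since 17907 mod 4 = 3, 154185 mod 4 = 1; sign now +1
(154185/17907) = (10929/17907)   [reduce mod 17907]
reciprocity: (10929/17907) = +1·(17907/10929) since 10929 mod 4 = 1, 17907 mod 4 = 3; sign now +1
(17907/10929) = (6978/10929)   [reduce mod 10929]
6978 = 2^1·3489; (2/10929) = +1 since 10929 mod 8 = 1, so (6978/10929) = (+1)^1·(3489/10929); sign now +1
reciprocity: (3489/10929) = +1·(10929/3489) since 3489 mod 4 = 1, 10929 mod 4 = 1; sign now +1
(10929/3489) = (462/3489)   [reduce mod 3489]
462 = 2^1·231; (2/3489) = +1 since 3489 mod 8 = 1, so (462/3489) = (+1)^1·(231/3489); sign now +1
reciprocity: (231/3489) = +1·(3489/231) since 231 mod 4 = 3, 3489 mod 4 = 1; sign now +1
(3489/231) = (24/231)   [reduce mod 231]
24 = 2^3·3; (2/231) = +1 since 231 mod 8 = 7, so (24/231) = (+1)^3·(3/231); sign now +1
reciprocity: (3/231) = -1·(231/3) since 3 mod 4 = 3, 231 mod 4 = 3; sign now -1
(231/3) = (0/3)   [reduce mod 3]
(0/3) = 0   [gcd(a, n) > 1]; final value = 0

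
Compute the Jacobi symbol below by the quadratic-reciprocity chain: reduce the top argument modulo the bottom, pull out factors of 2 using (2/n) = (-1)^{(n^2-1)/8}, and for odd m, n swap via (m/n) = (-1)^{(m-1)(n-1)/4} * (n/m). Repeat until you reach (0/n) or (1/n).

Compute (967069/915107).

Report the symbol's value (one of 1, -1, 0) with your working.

(967069/915107): 967069 mod 915107 = 51962, so (967069/915107) = (51962/915107)
factor out 2^1: 51962 = 2^1·25981; with 915107 mod 8 = 3, (2/915107) = -1; sign now -1; continue with (25981/915107)
flip (25981/915107) -> (915107/25981): both odd, 25981 mod 4 = 1, 915107 mod 4 = 3, so the flip contributes +1; sign now -1
(915107/25981): 915107 mod 25981 = 5772, so (915107/25981) = (5772/25981)
factor out 2^2: 5772 = 2^2·1443; with 25981 mod 8 = 5, (2/25981) = -1; sign now -1; continue with (1443/25981)
flip (1443/25981) -> (25981/1443): both odd, 1443 mod 4 = 3, 25981 mod 4 = 1, so the flip contributes +1; sign now -1
(25981/1443): 25981 mod 1443 = 7, so (25981/1443) = (7/1443)
flip (7/1443) -> (1443/7): both odd, 7 mod 4 = 3, 1443 mod 4 = 3, so the flip contributes -1; sign now +1
(1443/7): 1443 mod 7 = 1, so (1443/7) = (1/7)
reached (1/7) = 1, so the symbol is +1

1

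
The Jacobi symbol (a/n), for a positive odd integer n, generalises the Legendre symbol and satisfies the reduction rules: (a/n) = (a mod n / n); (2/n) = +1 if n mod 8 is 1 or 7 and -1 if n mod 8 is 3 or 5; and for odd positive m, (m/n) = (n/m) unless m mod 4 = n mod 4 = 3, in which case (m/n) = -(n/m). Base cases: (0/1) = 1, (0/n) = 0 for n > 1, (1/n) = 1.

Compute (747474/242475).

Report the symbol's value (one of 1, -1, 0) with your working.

0

(747474/242475) = (20049/242475)   [reduce mod 242475]
reciprocity: (20049/242475) = +1·(242475/20049) since 20049 mod 4 = 1, 242475 mod 4 = 3; sign now +1
(242475/20049) = (1887/20049)   [reduce mod 20049]
reciprocity: (1887/20049) = +1·(20049/1887) since 1887 mod 4 = 3, 20049 mod 4 = 1; sign now +1
(20049/1887) = (1179/1887)   [reduce mod 1887]
reciprocity: (1179/1887) = -1·(1887/1179) since 1179 mod 4 = 3, 1887 mod 4 = 3; sign now -1
(1887/1179) = (708/1179)   [reduce mod 1179]
708 = 2^2·177; (2/1179) = -1 since 1179 mod 8 = 3, so (708/1179) = (-1)^2·(177/1179); sign now -1
reciprocity: (177/1179) = +1·(1179/177) since 177 mod 4 = 1, 1179 mod 4 = 3; sign now -1
(1179/177) = (117/177)   [reduce mod 177]
reciprocity: (117/177) = +1·(177/117) since 117 mod 4 = 1, 177 mod 4 = 1; sign now -1
(177/117) = (60/117)   [reduce mod 117]
60 = 2^2·15; (2/117) = -1 since 117 mod 8 = 5, so (60/117) = (-1)^2·(15/117); sign now -1
reciprocity: (15/117) = +1·(117/15) since 15 mod 4 = 3, 117 mod 4 = 1; sign now -1
(117/15) = (12/15)   [reduce mod 15]
12 = 2^2·3; (2/15) = +1 since 15 mod 8 = 7, so (12/15) = (+1)^2·(3/15); sign now -1
reciprocity: (3/15) = -1·(15/3) since 3 mod 4 = 3, 15 mod 4 = 3; sign now +1
(15/3) = (0/3)   [reduce mod 3]
(0/3) = 0   [gcd(a, n) > 1]; final value = 0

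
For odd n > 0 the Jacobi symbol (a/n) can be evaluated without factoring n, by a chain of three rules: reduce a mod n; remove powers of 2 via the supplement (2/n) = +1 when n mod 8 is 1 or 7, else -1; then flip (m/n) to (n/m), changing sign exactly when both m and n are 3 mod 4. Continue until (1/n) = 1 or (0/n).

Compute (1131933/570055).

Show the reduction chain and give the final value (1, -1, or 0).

(1131933/570055): 1131933 mod 570055 = 561878, so (1131933/570055) = (561878/570055)
factor out 2^1: 561878 = 2^1·280939; with 570055 mod 8 = 7, (2/570055) = +1; sign now +1; continue with (280939/570055)
flip (280939/570055) -> (570055/280939): both odd, 280939 mod 4 = 3, 570055 mod 4 = 3, so the flip contributes -1; sign now -1
(570055/280939): 570055 mod 280939 = 8177, so (570055/280939) = (8177/280939)
flip (8177/280939) -> (280939/8177): both odd, 8177 mod 4 = 1, 280939 mod 4 = 3, so the flip contributes +1; sign now -1
(280939/8177): 280939 mod 8177 = 2921, so (280939/8177) = (2921/8177)
flip (2921/8177) -> (8177/2921): both odd, 2921 mod 4 = 1, 8177 mod 4 = 1, so the flip contributes +1; sign now -1
(8177/2921): 8177 mod 2921 = 2335, so (8177/2921) = (2335/2921)
flip (2335/2921) -> (2921/2335): both odd, 2335 mod 4 = 3, 2921 mod 4 = 1, so the flip contributes +1; sign now -1
(2921/2335): 2921 mod 2335 = 586, so (2921/2335) = (586/2335)
factor out 2^1: 586 = 2^1·293; with 2335 mod 8 = 7, (2/2335) = +1; sign now -1; continue with (293/2335)
flip (293/2335) -> (2335/293): both odd, 293 mod 4 = 1, 2335 mod 4 = 3, so the flip contributes +1; sign now -1
(2335/293): 2335 mod 293 = 284, so (2335/293) = (284/293)
factor out 2^2: 284 = 2^2·71; with 293 mod 8 = 5, (2/293) = -1; sign now -1; continue with (71/293)
flip (71/293) -> (293/71): both odd, 71 mod 4 = 3, 293 mod 4 = 1, so the flip contributes +1; sign now -1
(293/71): 293 mod 71 = 9, so (293/71) = (9/71)
flip (9/71) -> (71/9): both odd, 9 mod 4 = 1, 71 mod 4 = 3, so the flip contributes +1; sign now -1
(71/9): 71 mod 9 = 8, so (71/9) = (8/9)
factor out 2^3: 8 = 2^3·1; with 9 mod 8 = 1, (2/9) = +1; sign now -1; continue with (1/9)
reached (1/9) = 1, so the symbol is -1

-1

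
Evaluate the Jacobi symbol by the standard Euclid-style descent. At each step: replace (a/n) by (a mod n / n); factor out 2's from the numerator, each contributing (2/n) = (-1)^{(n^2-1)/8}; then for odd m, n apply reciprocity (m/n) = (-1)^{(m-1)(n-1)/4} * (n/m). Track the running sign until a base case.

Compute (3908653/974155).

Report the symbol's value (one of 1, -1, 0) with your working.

(3908653/974155): 3908653 mod 974155 = 12033, so (3908653/974155) = (12033/974155)
flip (12033/974155) -> (974155/12033): both odd, 12033 mod 4 = 1, 974155 mod 4 = 3, so the flip contributes +1; sign now +1
(974155/12033): 974155 mod 12033 = 11515, so (974155/12033) = (11515/12033)
flip (11515/12033) -> (12033/11515): both odd, 11515 mod 4 = 3, 12033 mod 4 = 1, so the flip contributes +1; sign now +1
(12033/11515): 12033 mod 11515 = 518, so (12033/11515) = (518/11515)
factor out 2^1: 518 = 2^1·259; with 11515 mod 8 = 3, (2/11515) = -1; sign now -1; continue with (259/11515)
flip (259/11515) -> (11515/259): both odd, 259 mod 4 = 3, 11515 mod 4 = 3, so the flip contributes -1; sign now +1
(11515/259): 11515 mod 259 = 119, so (11515/259) = (119/259)
flip (119/259) -> (259/119): both odd, 119 mod 4 = 3, 259 mod 4 = 3, so the flip contributes -1; sign now -1
(259/119): 259 mod 119 = 21, so (259/119) = (21/119)
flip (21/119) -> (119/21): both odd, 21 mod 4 = 1, 119 mod 4 = 3, so the flip contributes +1; sign now -1
(119/21): 119 mod 21 = 14, so (119/21) = (14/21)
factor out 2^1: 14 = 2^1·7; with 21 mod 8 = 5, (2/21) = -1; sign now +1; continue with (7/21)
flip (7/21) -> (21/7): both odd, 7 mod 4 = 3, 21 mod 4 = 1, so the flip contributes +1; sign now +1
(21/7): 21 mod 7 = 0, so (21/7) = (0/7)
reached (0/7); gcd(a, n) > 1, so (0/7) = 0 and the symbol is 0

0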